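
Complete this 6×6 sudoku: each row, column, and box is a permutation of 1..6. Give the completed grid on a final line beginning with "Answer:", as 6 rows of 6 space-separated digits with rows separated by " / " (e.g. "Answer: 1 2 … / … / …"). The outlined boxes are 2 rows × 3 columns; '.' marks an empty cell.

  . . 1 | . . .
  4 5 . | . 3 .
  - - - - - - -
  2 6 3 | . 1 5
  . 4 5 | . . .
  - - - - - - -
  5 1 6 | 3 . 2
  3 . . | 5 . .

Step 1. [r1c1∈{6}] r1c1 has the single candidate 6, so r1c1=6.
Step 2. [r6c6∈{1,4,6}] 1 has one home in row 6: r6c6. So r6c6=1.
Step 3. [r2c3∈{2}] only 2 remains possible at r2c3, so r2c3=2.
Step 4. [r1c6∈{4}] nothing but 4 survives at r1c6. So r1c6=4.
Step 5. [r6c5∈{4,6}] r6c5 is the only open cell in row 6 admitting 6, so r6c5=6.
Step 6. [r1c4∈{2}] nothing but 2 survives at r1c4, so r1c4=2.
Step 7. [r2c6∈{6}] only 6 remains possible at r2c6 ⇒ r2c6=6.
Step 8. [r1c5∈{5}] nothing but 5 survives at r1c5 ⇒ r1c5=5.
Step 9. [r4c6∈{3}] r4c6 is down to just 3 ⇒ r4c6=3.
Step 10. [r2c4∈{1}] only 1 remains possible at r2c4 ⇒ r2c4=1.
Step 11. [r4c4∈{6}] r4c4's peers cover all but 6 ⇒ r4c4=6.
Step 12. [r4c1∈{1}] r4c1 has the single candidate 1 ⇒ r4c1=1.
Step 13. [r6c2∈{2}] nothing but 2 survives at r6c2 ⇒ r6c2=2.
Step 14. [r1c2∈{3}] r1c2 has the single candidate 3 ⇒ r1c2=3.
Step 15. [r5c5∈{4}] only 4 remains possible at r5c5, so r5c5=4.
Step 16. [r3c4∈{4}] nothing but 4 survives at r3c4 ⇒ r3c4=4.
Step 17. [r6c3∈{4}] r6c3 has the single candidate 4, so r6c3=4.
Step 18. [r4c5∈{2}] r4c5's peers cover all but 2, so r4c5=2.

Answer: 6 3 1 2 5 4 / 4 5 2 1 3 6 / 2 6 3 4 1 5 / 1 4 5 6 2 3 / 5 1 6 3 4 2 / 3 2 4 5 6 1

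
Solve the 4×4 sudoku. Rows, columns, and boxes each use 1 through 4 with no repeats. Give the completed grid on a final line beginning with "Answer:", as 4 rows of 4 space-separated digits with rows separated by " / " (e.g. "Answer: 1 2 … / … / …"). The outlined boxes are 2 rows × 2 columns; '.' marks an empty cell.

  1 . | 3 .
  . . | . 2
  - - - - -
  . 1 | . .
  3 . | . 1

Step 1. [r2c1∈{4}] nothing but 4 survives at r2c1. So r2c1=4.
Step 2. [r4c2∈{2,4}] across col 2, 4 lands solely at r4c2. So r4c2=4.
Step 3. [r3c3∈{2,4}] r3c3 is the only open cell in col 3 admitting 4, so r3c3=4.
Step 4. [r3c1∈{2}] only 2 remains possible at r3c1. So r3c1=2.
Step 5. [r1c2∈{2}] r1c2's peers cover all but 2, so r1c2=2.
Step 6. [r1c4∈{4}] nothing but 4 survives at r1c4, so r1c4=4.
Step 7. [r4c3∈{2}] nothing but 2 survives at r4c3, so r4c3=2.
Step 8. [r2c2∈{3}] r2c2 is down to just 3, so r2c2=3.
Step 9. [r2c3∈{1}] r2c3 is down to just 1, so r2c3=1.
Step 10. [r3c4∈{3}] r3c4 has the single candidate 3. So r3c4=3.

Answer: 1 2 3 4 / 4 3 1 2 / 2 1 4 3 / 3 4 2 1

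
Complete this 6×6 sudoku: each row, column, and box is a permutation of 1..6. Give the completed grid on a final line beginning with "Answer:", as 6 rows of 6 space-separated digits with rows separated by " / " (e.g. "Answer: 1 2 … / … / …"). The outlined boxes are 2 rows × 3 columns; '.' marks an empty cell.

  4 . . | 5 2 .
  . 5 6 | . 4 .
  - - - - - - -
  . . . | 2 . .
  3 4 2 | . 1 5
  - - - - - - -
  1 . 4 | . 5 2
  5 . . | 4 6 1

Step 1. [r2c6∈{3}] r2c6's peers cover all but 3, so r2c6=3.
Step 2. [r6c3∈{3}] r6c3 is down to just 3, so r6c3=3.
Step 3. [r1c3∈{1}] r1c3 has the single candidate 1, so r1c3=1.
Step 4. [r3c1∈{6}] only 6 remains possible at r3c1 ⇒ r3c1=6.
Step 5. [r3c6∈{4}] r3c6's peers cover all but 4. So r3c6=4.
Step 6. [r3c5∈{3}] nothing but 3 survives at r3c5, so r3c5=3.
Step 7. [r3c3∈{5}] r3c3's peers cover all but 5. So r3c3=5.
Step 8. [r1c2∈{3}] nothing but 3 survives at r1c2. So r1c2=3.
Step 9. [r2c1∈{2}] only 2 remains possible at r2c1 ⇒ r2c1=2.
Step 10. [r4c4∈{6}] r4c4's peers cover all but 6, so r4c4=6.
Step 11. [r6c2∈{2}] r6c2's peers cover all but 2 ⇒ r6c2=2.
Step 12. [r2c4∈{1}] only 1 remains possible at r2c4 ⇒ r2c4=1.
Step 13. [r3c2∈{1}] nothing but 1 survives at r3c2 ⇒ r3c2=1.
Step 14. [r1c6∈{6}] r1c6 is down to just 6 ⇒ r1c6=6.
Step 15. [r5c4∈{3}] r5c4's peers cover all but 3, so r5c4=3.
Step 16. [r5c2∈{6}] only 6 remains possible at r5c2, so r5c2=6.

Answer: 4 3 1 5 2 6 / 2 5 6 1 4 3 / 6 1 5 2 3 4 / 3 4 2 6 1 5 / 1 6 4 3 5 2 / 5 2 3 4 6 1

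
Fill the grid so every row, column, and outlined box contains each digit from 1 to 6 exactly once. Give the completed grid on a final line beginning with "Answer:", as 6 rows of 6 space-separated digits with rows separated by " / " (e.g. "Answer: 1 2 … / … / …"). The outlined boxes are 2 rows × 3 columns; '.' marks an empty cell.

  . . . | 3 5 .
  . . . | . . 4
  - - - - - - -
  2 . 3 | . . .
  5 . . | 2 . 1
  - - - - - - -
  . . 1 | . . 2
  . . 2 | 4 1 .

Step 1. [r1c6∈{6}] r1c6's peers cover all but 6, so r1c6=6.
Step 2. [r6c6∈{3,5}] col 6 places 3 nowhere but r6c6 ⇒ r6c6=3.
Step 3. [r5c5∈{6}] r5c5 has the single candidate 6 ⇒ r5c5=6.
Step 4. [r3c2∈{1,4,6}] across row 3, 1 lands solely at r3c2 ⇒ r3c2=1.
Step 5. [r6c2∈{5,6}] 5 has one home in row 6: r6c2, so r6c2=5.
Step 6. [r1c3∈{4}] nothing but 4 survives at r1c3, so r1c3=4.
Step 7. [r4c2∈{4,6}] in box 3, 4 fits only at r4c2 ⇒ r4c2=4.
Step 8. [r2c2∈{2,3,6}] r2c2 is the only open cell in col 2 admitting 6, so r2c2=6.
Step 9. [r2c1∈{1,3}] 3 has one home in row 2: r2c1, so r2c1=3.
Step 10. [r5c4∈{5}] only 5 remains possible at r5c4. So r5c4=5.
Step 11. [r2c5∈{2}] r2c5's peers cover all but 2. So r2c5=2.
Step 12. [r6c1∈{6}] r6c1 has the single candidate 6, so r6c1=6.
Step 13. [r2c4∈{1}] r2c4 has the single candidate 1. So r2c4=1.
Step 14. [r1c2∈{2}] nothing but 2 survives at r1c2, so r1c2=2.
Step 15. [r3c4∈{6}] nothing but 6 survives at r3c4 ⇒ r3c4=6.
Step 16. [r2c3∈{5}] only 5 remains possible at r2c3, so r2c3=5.
Step 17. [r1c1∈{1}] only 1 remains possible at r1c1. So r1c1=1.
Step 18. [r4c3∈{6}] r4c3 is down to just 6, so r4c3=6.
Step 19. [r4c5∈{3}] nothing but 3 survives at r4c5, so r4c5=3.
Step 20. [r5c2∈{3}] r5c2 is down to just 3 ⇒ r5c2=3.
Step 21. [r5c1∈{4}] r5c1 is down to just 4, so r5c1=4.
Step 22. [r3c5∈{4}] only 4 remains possible at r3c5, so r3c5=4.
Step 23. [r3c6∈{5}] nothing but 5 survives at r3c6 ⇒ r3c6=5.

Answer: 1 2 4 3 5 6 / 3 6 5 1 2 4 / 2 1 3 6 4 5 / 5 4 6 2 3 1 / 4 3 1 5 6 2 / 6 5 2 4 1 3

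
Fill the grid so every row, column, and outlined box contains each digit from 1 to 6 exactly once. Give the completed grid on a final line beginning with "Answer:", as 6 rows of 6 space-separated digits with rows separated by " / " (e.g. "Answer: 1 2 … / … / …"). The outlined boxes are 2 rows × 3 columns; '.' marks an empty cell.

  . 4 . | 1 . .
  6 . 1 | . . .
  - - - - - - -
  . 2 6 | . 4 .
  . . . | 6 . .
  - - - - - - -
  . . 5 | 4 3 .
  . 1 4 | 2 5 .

Step 1. [r4c3∈{3}] r4c3 has the single candidate 3 ⇒ r4c3=3.
Step 2. [r2c2∈{3,5}] col 2 places 3 nowhere but r2c2 ⇒ r2c2=3.
Step 3. [r1c1∈{2,5}] in box 1, 5 fits only at r1c1, so r1c1=5.
Step 4. [r4c5∈{1,2}] col 5 places 1 nowhere but r4c5, so r4c5=1.
Step 5. [r2c5∈{2}] r2c5 has the single candidate 2. So r2c5=2.
Step 6. [r6c6∈{6}] r6c6's peers cover all but 6 ⇒ r6c6=6.
Step 7. [r2c4∈{5}] r2c4 is down to just 5 ⇒ r2c4=5.
Step 8. [r3c6∈{3,5}] 5 has one home in row 3: r3c6. So r3c6=5.
Step 9. [r3c4∈{3}] r3c4 is down to just 3 ⇒ r3c4=3.
Step 10. [r1c3∈{2}] r1c3's peers cover all but 2. So r1c3=2.
Step 11. [r2c6∈{4}] r2c6 has the single candidate 4. So r2c6=4.
Step 12. [r6c1∈{3}] r6c1's peers cover all but 3, so r6c1=3.
Step 13. [r1c5∈{6}] r1c5 is down to just 6, so r1c5=6.
Step 14. [r5c1∈{2}] r5c1 has the single candidate 2. So r5c1=2.
Step 15. [r4c2∈{5}] r4c2's peers cover all but 5. So r4c2=5.
Step 16. [r4c6∈{2}] r4c6 has the single candidate 2. So r4c6=2.
Step 17. [r4c1∈{4}] r4c1's peers cover all but 4. So r4c1=4.
Step 18. [r1c6∈{3}] only 3 remains possible at r1c6, so r1c6=3.
Step 19. [r5c6∈{1}] r5c6 is down to just 1, so r5c6=1.
Step 20. [r3c1∈{1}] r3c1 has the single candidate 1. So r3c1=1.
Step 21. [r5c2∈{6}] nothing but 6 survives at r5c2 ⇒ r5c2=6.

Answer: 5 4 2 1 6 3 / 6 3 1 5 2 4 / 1 2 6 3 4 5 / 4 5 3 6 1 2 / 2 6 5 4 3 1 / 3 1 4 2 5 6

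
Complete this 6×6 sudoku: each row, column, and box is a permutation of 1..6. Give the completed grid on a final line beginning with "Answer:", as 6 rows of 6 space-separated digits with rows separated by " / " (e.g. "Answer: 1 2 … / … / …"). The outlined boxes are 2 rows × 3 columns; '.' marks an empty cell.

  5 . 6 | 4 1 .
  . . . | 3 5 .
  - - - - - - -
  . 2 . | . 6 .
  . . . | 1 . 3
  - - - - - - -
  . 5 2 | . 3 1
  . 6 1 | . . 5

Step 1. [r4c2∈{4}] nothing but 4 survives at r4c2, so r4c2=4.
Step 2. [r2c1∈{1,2,4}] across col 1, 2 lands solely at r2c1. So r2c1=2.
Step 3. [r6c1∈{3,4}] across row 6, 3 lands solely at r6c1, so r6c1=3.
Step 4. [r6c4∈{2}] r6c4's peers cover all but 2, so r6c4=2.
Step 5. [r3c4∈{5}] only 5 remains possible at r3c4, so r3c4=5.
Step 6. [r1c2∈{3}] r1c2's peers cover all but 3, so r1c2=3.
Step 7. [r2c3∈{4}] only 4 remains possible at r2c3, so r2c3=4.
Step 8. [r2c6∈{6}] r2c6 has the single candidate 6. So r2c6=6.
Step 9. [r6c5∈{4}] nothing but 4 survives at r6c5. So r6c5=4.
Step 10. [r5c1∈{4}] nothing but 4 survives at r5c1 ⇒ r5c1=4.
Step 11. [r2c2∈{1}] r2c2's peers cover all but 1, so r2c2=1.
Step 12. [r4c5∈{2}] r4c5 is down to just 2 ⇒ r4c5=2.
Step 13. [r4c1∈{6}] r4c1's peers cover all but 6. So r4c1=6.
Step 14. [r4c3∈{5}] r4c3 has the single candidate 5, so r4c3=5.
Step 15. [r5c4∈{6}] only 6 remains possible at r5c4. So r5c4=6.
Step 16. [r3c1∈{1}] r3c1 is down to just 1 ⇒ r3c1=1.
Step 17. [r3c3∈{3}] r3c3 has the single candidate 3, so r3c3=3.
Step 18. [r3c6∈{4}] r3c6 has the single candidate 4 ⇒ r3c6=4.
Step 19. [r1c6∈{2}] r1c6 is down to just 2 ⇒ r1c6=2.

Answer: 5 3 6 4 1 2 / 2 1 4 3 5 6 / 1 2 3 5 6 4 / 6 4 5 1 2 3 / 4 5 2 6 3 1 / 3 6 1 2 4 5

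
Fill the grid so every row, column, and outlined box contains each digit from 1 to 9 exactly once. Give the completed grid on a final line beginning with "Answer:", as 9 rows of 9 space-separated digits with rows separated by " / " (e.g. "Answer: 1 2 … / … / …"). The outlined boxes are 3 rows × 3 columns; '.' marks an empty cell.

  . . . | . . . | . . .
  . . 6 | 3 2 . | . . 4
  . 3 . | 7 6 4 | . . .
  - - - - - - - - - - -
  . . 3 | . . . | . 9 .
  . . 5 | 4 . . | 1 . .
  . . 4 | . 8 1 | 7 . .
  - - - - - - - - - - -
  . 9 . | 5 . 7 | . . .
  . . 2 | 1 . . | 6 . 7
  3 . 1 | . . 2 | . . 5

Step 1. [r7c3∈{8}] r7c3's peers cover all but 8, so r7c3=8.
Step 2. [r9c7∈{4,8,9}] r9c7 is the only open cell in box 9 admitting 9 ⇒ r9c7=9.
Step 3. [r6c8∈{2,3,5,6}] across row 6, 5 lands solely at r6c8, so r6c8=5.
Step 4. [r1c5∈{1,5,9}] across col 5, 1 lands solely at r1c5. So r1c5=1.
Step 5. [r9c2∈{4,6,7}] 7 has one home in row 9: r9c2, so r9c2=7.
Step 6. [r6c9∈{2,3,6}] across row 6, 3 lands solely at r6c9, so r6c9=3.
Step 7. [r3c3∈{9}] nothing but 9 survives at r3c3, so r3c3=9.
Step 8. [r2c6∈{5,8,9}] row 2 places 9 nowhere but r2c6, so r2c6=9.
Step 9. [r1c4∈{8}] nothing but 8 survives at r1c4 ⇒ r1c4=8.
Step 10. [r9c8∈{4,8}] r9c8 is the only open cell in row 9 admitting 8. So r9c8=8.
Step 11. [r1c6∈{5}] r1c6 has the single candidate 5. So r1c6=5.
Step 12. [r4c6∈{6}] r4c6's peers cover all but 6. So r4c6=6.
Step 13. [r4c4∈{2}] nothing but 2 survives at r4c4. So r4c4=2.
Step 14. [r4c9∈{8}] r4c9 has the single candidate 8. So r4c9=8.
Step 15. [r7c1∈{4,6}] 6 has one home in row 7: r7c1. So r7c1=6.
Step 16. [r1c3∈{7}] r1c3 is down to just 7 ⇒ r1c3=7.
Step 17. [r8c5∈{3,4,9}] in row 8, 9 fits only at r8c5, so r8c5=9.
Step 18. [r5c1∈{2,7,8,9}] in row 5, 9 fits only at r5c1. So r5c1=9.
Step 19. [r6c1∈{2}] r6c1 is down to just 2 ⇒ r6c1=2.
Step 20. [r1c2∈{2,4}] r1c2 is the only open cell in col 2 admitting 2. So r1c2=2.
Step 21. [r8c2∈{4,5}] across col 2, 4 lands solely at r8c2. So r8c2=4.
Step 22. [r2c2∈{1,5,8}] across col 2, 5 lands solely at r2c2, so r2c2=5.
Step 23. [r7c8∈{1,2,3,4}] 4 has one home in col 8: r7c8. So r7c8=4.
Step 24. [r8c8∈{3}] r8c8 has the single candidate 3 ⇒ r8c8=3.
Step 25. [r1c8∈{6}] r1c8's peers cover all but 6. So r1c8=6.
Step 26. [r5c9∈{2,6}] across col 9, 6 lands solely at r5c9. So r5c9=6.
Step 27. [r4c1∈{1,7}] r4c1 is the only open cell in col 1 admitting 7, so r4c1=7.
Step 28. [r3c7∈{2,5,8}] in row 3, 5 fits only at r3c7. So r3c7=5.
Step 29. [r3c1∈{1,8}] row 3 places 8 nowhere but r3c1 ⇒ r3c1=8.
Step 30. [r7c9∈{1,2}] in row 7, 1 fits only at r7c9, so r7c9=1.
Step 31. [r3c8∈{1,2}] across row 3, 1 lands solely at r3c8 ⇒ r3c8=1.
Step 32. [r5c6∈{3}] r5c6 has the single candidate 3. So r5c6=3.
Step 33. [r3c9∈{2}] r3c9 is down to just 2. So r3c9=2.
Step 34. [r6c2∈{6}] r6c2's peers cover all but 6. So r6c2=6.
Step 35. [r9c5∈{4}] r9c5 is down to just 4, so r9c5=4.
Step 36. [r8c1∈{5}] nothing but 5 survives at r8c1. So r8c1=5.
Step 37. [r5c5∈{7}] nothing but 7 survives at r5c5. So r5c5=7.
Step 38. [r8c6∈{8}] nothing but 8 survives at r8c6 ⇒ r8c6=8.
Step 39. [r5c2∈{8}] nothing but 8 survives at r5c2 ⇒ r5c2=8.
Step 40. [r4c5∈{5}] r4c5 is down to just 5 ⇒ r4c5=5.
Step 41. [r5c8∈{2}] r5c8 has the single candidate 2 ⇒ r5c8=2.
Step 42. [r6c4∈{9}] nothing but 9 survives at r6c4. So r6c4=9.
Step 43. [r2c1∈{1}] nothing but 1 survives at r2c1, so r2c1=1.
Step 44. [r1c1∈{4}] only 4 remains possible at r1c1. So r1c1=4.
Step 45. [r2c7∈{8}] only 8 remains possible at r2c7, so r2c7=8.
Step 46. [r7c5∈{3}] r7c5 is down to just 3 ⇒ r7c5=3.
Step 47. [r4c7∈{4}] r4c7 is down to just 4. So r4c7=4.
Step 48. [r4c2∈{1}] r4c2 has the single candidate 1 ⇒ r4c2=1.
Step 49. [r1c9∈{9}] r1c9's peers cover all but 9 ⇒ r1c9=9.
Step 50. [r1c7∈{3}] nothing but 3 survives at r1c7 ⇒ r1c7=3.
Step 51. [r9c4∈{6}] r9c4 has the single candidate 6, so r9c4=6.
Step 52. [r7c7∈{2}] only 2 remains possible at r7c7. So r7c7=2.
Step 53. [r2c8∈{7}] nothing but 7 survives at r2c8. So r2c8=7.

Answer: 4 2 7 8 1 5 3 6 9 / 1 5 6 3 2 9 8 7 4 / 8 3 9 7 6 4 5 1 2 / 7 1 3 2 5 6 4 9 8 / 9 8 5 4 7 3 1 2 6 / 2 6 4 9 8 1 7 5 3 / 6 9 8 5 3 7 2 4 1 / 5 4 2 1 9 8 6 3 7 / 3 7 1 6 4 2 9 8 5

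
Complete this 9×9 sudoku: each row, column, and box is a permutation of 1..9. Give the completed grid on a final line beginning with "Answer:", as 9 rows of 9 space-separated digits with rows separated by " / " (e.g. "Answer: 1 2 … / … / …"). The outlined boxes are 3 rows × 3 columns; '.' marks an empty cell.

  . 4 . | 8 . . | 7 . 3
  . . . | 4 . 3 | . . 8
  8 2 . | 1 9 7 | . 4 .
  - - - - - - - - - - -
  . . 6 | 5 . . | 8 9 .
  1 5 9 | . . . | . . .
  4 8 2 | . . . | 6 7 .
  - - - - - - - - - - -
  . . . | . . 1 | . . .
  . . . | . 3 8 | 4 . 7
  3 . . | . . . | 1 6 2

Step 1. [r8c8∈{5}] r8c8 is down to just 5 ⇒ r8c8=5.
Step 2. [r1c1∈{5,6,9}] in row 1, 9 fits only at r1c1. So r1c1=9.
Step 3. [r4c1∈{7}] nothing but 7 survives at r4c1 ⇒ r4c1=7.
Step 4. [r5c5∈{2,4,6,7,8}] in row 5, 8 fits only at r5c5 ⇒ r5c5=8.
Step 5. [r5c4∈{2,3,6,7}] r5c4 is the only open cell in row 5 admitting 7 ⇒ r5c4=7.
Step 6. [r9c4∈{9}] r9c4's peers cover all but 9. So r9c4=9.
Step 7. [r9c2∈{7}] only 7 remains possible at r9c2, so r9c2=7.
Step 8. [r7c5∈{2,4,5,6,7}] across row 7, 7 lands solely at r7c5 ⇒ r7c5=7.
Step 9. [r7c3∈{4,5,8}] across row 7, 4 lands solely at r7c3, so r7c3=4.
Step 10. [r7c1∈{2,5,6}] in row 7, 5 fits only at r7c1 ⇒ r7c1=5.
Step 11. [r2c1∈{6}] r2c1 has the single candidate 6. So r2c1=6.
Step 12. [r2c2∈{1}] r2c2's peers cover all but 1 ⇒ r2c2=1.
Step 13. [r2c8∈{2}] r2c8 has the single candidate 2, so r2c8=2.
Step 14. [r2c5∈{5}] only 5 remains possible at r2c5, so r2c5=5.
Step 15. [r5c6∈{2,4,6}] in row 5, 6 fits only at r5c6. So r5c6=6.
Step 16. [r9c5∈{4}] r9c5 is down to just 4, so r9c5=4.
Step 17. [r4c6∈{2,4}] across col 6, 4 lands solely at r4c6. So r4c6=4.
Step 18. [r3c7∈{5}] only 5 remains possible at r3c7 ⇒ r3c7=5.
Step 19. [r4c5∈{1,2}] r4c5 is the only open cell in row 4 admitting 2 ⇒ r4c5=2.
Step 20. [r5c8∈{3}] r5c8's peers cover all but 3. So r5c8=3.
Step 21. [r8c2∈{6,9}] across row 8, 9 lands solely at r8c2 ⇒ r8c2=9.
Step 22. [r7c4∈{2,6}] in row 7, 2 fits only at r7c4, so r7c4=2.
Step 23. [r7c9∈{9}] nothing but 9 survives at r7c9, so r7c9=9.
Step 24. [r6c5∈{1}] r6c5's peers cover all but 1 ⇒ r6c5=1.
Step 25. [r1c8∈{1}] r1c8's peers cover all but 1, so r1c8=1.
Step 26. [r2c3∈{7}] r2c3's peers cover all but 7 ⇒ r2c3=7.
Step 27. [r3c9∈{6}] r3c9's peers cover all but 6 ⇒ r3c9=6.
Step 28. [r4c9∈{1}] only 1 remains possible at r4c9 ⇒ r4c9=1.
Step 29. [r6c6∈{9}] r6c6's peers cover all but 9, so r6c6=9.
Step 30. [r4c2∈{3}] r4c2 has the single candidate 3, so r4c2=3.
Step 31. [r7c7∈{3}] r7c7 has the single candidate 3. So r7c7=3.
Step 32. [r1c6∈{2}] r1c6's peers cover all but 2 ⇒ r1c6=2.
Step 33. [r9c6∈{5}] only 5 remains possible at r9c6. So r9c6=5.
Step 34. [r7c8∈{8}] only 8 remains possible at r7c8, so r7c8=8.
Step 35. [r3c3∈{3}] r3c3 has the single candidate 3, so r3c3=3.
Step 36. [r6c9∈{5}] nothing but 5 survives at r6c9. So r6c9=5.
Step 37. [r9c3∈{8}] r9c3 is down to just 8. So r9c3=8.
Step 38. [r7c2∈{6}] r7c2 is down to just 6 ⇒ r7c2=6.
Step 39. [r5c9∈{4}] only 4 remains possible at r5c9, so r5c9=4.
Step 40. [r8c3∈{1}] r8c3 is down to just 1 ⇒ r8c3=1.
Step 41. [r1c3∈{5}] nothing but 5 survives at r1c3. So r1c3=5.
Step 42. [r5c7∈{2}] r5c7 is down to just 2, so r5c7=2.
Step 43. [r6c4∈{3}] r6c4 has the single candidate 3 ⇒ r6c4=3.
Step 44. [r2c7∈{9}] only 9 remains possible at r2c7, so r2c7=9.
Step 45. [r8c1∈{2}] r8c1's peers cover all but 2 ⇒ r8c1=2.
Step 46. [r1c5∈{6}] r1c5 is down to just 6 ⇒ r1c5=6.
Step 47. [r8c4∈{6}] r8c4 has the single candidate 6 ⇒ r8c4=6.

Answer: 9 4 5 8 6 2 7 1 3 / 6 1 7 4 5 3 9 2 8 / 8 2 3 1 9 7 5 4 6 / 7 3 6 5 2 4 8 9 1 / 1 5 9 7 8 6 2 3 4 / 4 8 2 3 1 9 6 7 5 / 5 6 4 2 7 1 3 8 9 / 2 9 1 6 3 8 4 5 7 / 3 7 8 9 4 5 1 6 2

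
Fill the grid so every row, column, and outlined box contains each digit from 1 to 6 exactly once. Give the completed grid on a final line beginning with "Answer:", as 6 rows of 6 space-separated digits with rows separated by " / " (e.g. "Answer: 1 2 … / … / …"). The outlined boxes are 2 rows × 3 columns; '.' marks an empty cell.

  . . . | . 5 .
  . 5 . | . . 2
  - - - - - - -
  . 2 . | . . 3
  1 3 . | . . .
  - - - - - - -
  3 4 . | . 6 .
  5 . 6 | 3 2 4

Step 1. [r1c2∈{1,6}] across col 2, 6 lands solely at r1c2, so r1c2=6.
Step 2. [r2c1∈{4}] only 4 remains possible at r2c1, so r2c1=4.
Step 3. [r1c6∈{1}] r1c6's peers cover all but 1, so r1c6=1.
Step 4. [r4c5∈{4}] r4c5's peers cover all but 4 ⇒ r4c5=4.
Step 5. [r4c3∈{5}] r4c3 is down to just 5. So r4c3=5.
Step 6. [r5c4∈{1,5}] in box 6, 1 fits only at r5c4. So r5c4=1.
Step 7. [r2c4∈{6}] r2c4's peers cover all but 6 ⇒ r2c4=6.
Step 8. [r1c3∈{2,3}] row 1 places 3 nowhere but r1c3 ⇒ r1c3=3.
Step 9. [r2c5∈{3}] r2c5 has the single candidate 3. So r2c5=3.
Step 10. [r4c4∈{2}] nothing but 2 survives at r4c4. So r4c4=2.
Step 11. [r3c5∈{1}] nothing but 1 survives at r3c5 ⇒ r3c5=1.
Step 12. [r1c4∈{4}] r1c4 is down to just 4. So r1c4=4.
Step 13. [r3c3∈{4}] r3c3 has the single candidate 4 ⇒ r3c3=4.
Step 14. [r3c1∈{6}] r3c1's peers cover all but 6 ⇒ r3c1=6.
Step 15. [r6c2∈{1}] r6c2's peers cover all but 1 ⇒ r6c2=1.
Step 16. [r2c3∈{1}] r2c3 has the single candidate 1, so r2c3=1.
Step 17. [r3c4∈{5}] nothing but 5 survives at r3c4, so r3c4=5.
Step 18. [r5c3∈{2}] r5c3's peers cover all but 2. So r5c3=2.
Step 19. [r4c6∈{6}] r4c6 has the single candidate 6, so r4c6=6.
Step 20. [r1c1∈{2}] r1c1's peers cover all but 2 ⇒ r1c1=2.
Step 21. [r5c6∈{5}] nothing but 5 survives at r5c6. So r5c6=5.

Answer: 2 6 3 4 5 1 / 4 5 1 6 3 2 / 6 2 4 5 1 3 / 1 3 5 2 4 6 / 3 4 2 1 6 5 / 5 1 6 3 2 4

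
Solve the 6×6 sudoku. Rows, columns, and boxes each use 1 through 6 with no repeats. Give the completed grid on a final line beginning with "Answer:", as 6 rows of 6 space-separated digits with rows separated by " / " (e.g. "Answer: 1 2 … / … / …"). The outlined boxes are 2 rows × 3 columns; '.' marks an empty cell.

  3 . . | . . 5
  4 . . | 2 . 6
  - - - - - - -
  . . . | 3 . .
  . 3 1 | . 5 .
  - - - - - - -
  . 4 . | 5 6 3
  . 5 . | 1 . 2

Step 1. [r3c5∈{1,2,4}] col 5 places 2 nowhere but r3c5. So r3c5=2.
Step 2. [r3c2∈{6}] r3c2 is down to just 6 ⇒ r3c2=6.
Step 3. [r1c2∈{1,2}] in col 2, 2 fits only at r1c2. So r1c2=2.
Step 4. [r3c3∈{4,5}] 4 has one home in col 3: r3c3 ⇒ r3c3=4.
Step 5. [r1c5∈{1,4}] row 1 places 1 nowhere but r1c5, so r1c5=1.
Step 6. [r4c6∈{4}] r4c6 has the single candidate 4 ⇒ r4c6=4.
Step 7. [r6c3∈{3,6}] 3 has one home in row 6: r6c3 ⇒ r6c3=3.
Step 8. [r5c1∈{1,2}] r5c1 is the only open cell in row 5 admitting 1, so r5c1=1.
Step 9. [r4c4∈{6}] r4c4 is down to just 6 ⇒ r4c4=6.
Step 10. [r3c6∈{1}] r3c6 is down to just 1 ⇒ r3c6=1.
Step 11. [r3c1∈{5}] r3c1 is down to just 5, so r3c1=5.
Step 12. [r2c5∈{3}] r2c5's peers cover all but 3, so r2c5=3.
Step 13. [r1c3∈{6}] r1c3 has the single candidate 6. So r1c3=6.
Step 14. [r4c1∈{2}] r4c1 has the single candidate 2. So r4c1=2.
Step 15. [r2c3∈{5}] r2c3's peers cover all but 5, so r2c3=5.
Step 16. [r2c2∈{1}] r2c2's peers cover all but 1 ⇒ r2c2=1.
Step 17. [r1c4∈{4}] r1c4 has the single candidate 4. So r1c4=4.
Step 18. [r5c3∈{2}] nothing but 2 survives at r5c3, so r5c3=2.
Step 19. [r6c5∈{4}] r6c5 is down to just 4, so r6c5=4.
Step 20. [r6c1∈{6}] nothing but 6 survives at r6c1 ⇒ r6c1=6.

Answer: 3 2 6 4 1 5 / 4 1 5 2 3 6 / 5 6 4 3 2 1 / 2 3 1 6 5 4 / 1 4 2 5 6 3 / 6 5 3 1 4 2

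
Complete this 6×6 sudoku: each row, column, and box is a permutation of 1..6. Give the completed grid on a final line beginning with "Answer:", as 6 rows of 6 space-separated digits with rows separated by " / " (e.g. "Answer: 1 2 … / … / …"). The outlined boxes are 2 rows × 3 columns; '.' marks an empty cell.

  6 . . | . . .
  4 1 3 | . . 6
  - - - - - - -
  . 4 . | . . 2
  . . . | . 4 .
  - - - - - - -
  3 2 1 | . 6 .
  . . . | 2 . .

Step 1. [r2c4∈{5}] nothing but 5 survives at r2c4, so r2c4=5.
Step 2. [r6c1∈{5}] nothing but 5 survives at r6c1, so r6c1=5.
Step 3. [r3c5∈{1,3,5}] across col 5, 5 lands solely at r3c5, so r3c5=5.
Step 4. [r3c4∈{1,3,6}] r3c4 is the only open cell in row 3 admitting 3, so r3c4=3.
Step 5. [r4c6∈{1}] r4c6 is down to just 1 ⇒ r4c6=1.
Step 6. [r3c3∈{6}] r3c3 has the single candidate 6 ⇒ r3c3=6.
Step 7. [r5c4∈{4}] r5c4's peers cover all but 4 ⇒ r5c4=4.
Step 8. [r1c3∈{2,5}] 2 has one home in box 1: r1c3, so r1c3=2.
Step 9. [r6c5∈{1,3}] r6c5 is the only open cell in row 6 admitting 1, so r6c5=1.
Step 10. [r4c3∈{5}] nothing but 5 survives at r4c3 ⇒ r4c3=5.
Step 11. [r1c5∈{3}] r1c5 is down to just 3. So r1c5=3.
Step 12. [r4c2∈{3}] r4c2 is down to just 3 ⇒ r4c2=3.
Step 13. [r1c4∈{1}] r1c4 is down to just 1. So r1c4=1.
Step 14. [r1c2∈{5}] r1c2's peers cover all but 5, so r1c2=5.
Step 15. [r6c2∈{6}] nothing but 6 survives at r6c2, so r6c2=6.
Step 16. [r4c4∈{6}] r4c4 is down to just 6 ⇒ r4c4=6.
Step 17. [r1c6∈{4}] r1c6's peers cover all but 4 ⇒ r1c6=4.
Step 18. [r6c3∈{4}] r6c3 is down to just 4, so r6c3=4.
Step 19. [r3c1∈{1}] nothing but 1 survives at r3c1. So r3c1=1.
Step 20. [r6c6∈{3}] r6c6 has the single candidate 3, so r6c6=3.
Step 21. [r5c6∈{5}] r5c6 is down to just 5 ⇒ r5c6=5.
Step 22. [r4c1∈{2}] r4c1 has the single candidate 2, so r4c1=2.
Step 23. [r2c5∈{2}] nothing but 2 survives at r2c5. So r2c5=2.

Answer: 6 5 2 1 3 4 / 4 1 3 5 2 6 / 1 4 6 3 5 2 / 2 3 5 6 4 1 / 3 2 1 4 6 5 / 5 6 4 2 1 3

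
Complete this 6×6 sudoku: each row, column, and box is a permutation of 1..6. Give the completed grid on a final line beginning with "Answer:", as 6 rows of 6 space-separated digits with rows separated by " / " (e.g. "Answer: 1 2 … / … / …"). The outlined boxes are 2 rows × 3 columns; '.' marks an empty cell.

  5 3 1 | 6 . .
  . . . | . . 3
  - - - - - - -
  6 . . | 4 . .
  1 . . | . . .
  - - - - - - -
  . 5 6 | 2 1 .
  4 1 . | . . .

Step 1. [r3c2∈{2}] r3c2 is down to just 2. So r3c2=2.
Step 2. [r2c1∈{2}] nothing but 2 survives at r2c1, so r2c1=2.
Step 3. [r2c3∈{4}] only 4 remains possible at r2c3. So r2c3=4.
Step 4. [r2c5∈{5}] nothing but 5 survives at r2c5. So r2c5=5.
Step 5. [r3c5∈{3}] r3c5 has the single candidate 3. So r3c5=3.
Step 6. [r4c4∈{5}] r4c4's peers cover all but 5, so r4c4=5.
Step 7. [r6c5∈{6}] nothing but 6 survives at r6c5, so r6c5=6.
Step 8. [r4c5∈{2}] r4c5's peers cover all but 2. So r4c5=2.
Step 9. [r5c6∈{4}] r5c6 has the single candidate 4 ⇒ r5c6=4.
Step 10. [r6c3∈{2,3}] 2 has one home in row 6: r6c3, so r6c3=2.
Step 11. [r4c2∈{4}] only 4 remains possible at r4c2. So r4c2=4.
Step 12. [r3c3∈{5}] r3c3 has the single candidate 5, so r3c3=5.
Step 13. [r4c3∈{3}] only 3 remains possible at r4c3 ⇒ r4c3=3.
Step 14. [r2c2∈{6}] r2c2 is down to just 6 ⇒ r2c2=6.
Step 15. [r4c6∈{6}] nothing but 6 survives at r4c6, so r4c6=6.
Step 16. [r3c6∈{1}] r3c6's peers cover all but 1 ⇒ r3c6=1.
Step 17. [r6c6∈{5}] only 5 remains possible at r6c6. So r6c6=5.
Step 18. [r1c6∈{2}] only 2 remains possible at r1c6, so r1c6=2.
Step 19. [r2c4∈{1}] r2c4 is down to just 1, so r2c4=1.
Step 20. [r5c1∈{3}] r5c1 is down to just 3 ⇒ r5c1=3.
Step 21. [r1c5∈{4}] only 4 remains possible at r1c5. So r1c5=4.
Step 22. [r6c4∈{3}] r6c4's peers cover all but 3 ⇒ r6c4=3.

Answer: 5 3 1 6 4 2 / 2 6 4 1 5 3 / 6 2 5 4 3 1 / 1 4 3 5 2 6 / 3 5 6 2 1 4 / 4 1 2 3 6 5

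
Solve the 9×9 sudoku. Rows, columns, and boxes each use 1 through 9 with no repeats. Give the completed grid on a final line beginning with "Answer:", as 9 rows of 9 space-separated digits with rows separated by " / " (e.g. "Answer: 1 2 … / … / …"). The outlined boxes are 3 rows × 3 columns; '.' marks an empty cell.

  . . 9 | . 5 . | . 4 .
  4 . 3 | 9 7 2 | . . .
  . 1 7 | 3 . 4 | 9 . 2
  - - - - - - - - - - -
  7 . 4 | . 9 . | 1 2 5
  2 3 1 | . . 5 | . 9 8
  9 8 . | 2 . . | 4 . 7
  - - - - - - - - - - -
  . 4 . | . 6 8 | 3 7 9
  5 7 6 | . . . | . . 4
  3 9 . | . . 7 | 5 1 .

Step 1. [r5c7∈{6}] r5c7 is down to just 6. So r5c7=6.
Step 2. [r6c6∈{1,3,6}] r6c6 is the only open cell in row 6 admitting 6. So r6c6=6.
Step 3. [r1c4∈{1,6,8}] 6 has one home in col 4: r1c4, so r1c4=6.
Step 4. [r2c7∈{8}] nothing but 8 survives at r2c7. So r2c7=8.
Step 5. [r3c1∈{6,8}] col 1 places 6 nowhere but r3c1 ⇒ r3c1=6.
Step 6. [r8c4∈{1}] r8c4 has the single candidate 1. So r8c4=1.
Step 7. [r2c8∈{5,6}] in col 8, 6 fits only at r2c8. So r2c8=6.
Step 8. [r4c6∈{3}] r4c6 is down to just 3, so r4c6=3.
Step 9. [r9c4∈{4}] nothing but 4 survives at r9c4. So r9c4=4.
Step 10. [r9c5∈{2}] r9c5's peers cover all but 2 ⇒ r9c5=2.
Step 11. [r1c6∈{1}] r1c6 is down to just 1. So r1c6=1.
Step 12. [r5c5∈{4}] only 4 remains possible at r5c5. So r5c5=4.
Step 13. [r1c1∈{8}] nothing but 8 survives at r1c1. So r1c1=8.
Step 14. [r1c2∈{2}] nothing but 2 survives at r1c2 ⇒ r1c2=2.
Step 15. [r5c4∈{7}] nothing but 7 survives at r5c4, so r5c4=7.
Step 16. [r8c5∈{3}] only 3 remains possible at r8c5 ⇒ r8c5=3.
Step 17. [r2c9∈{1}] r2c9's peers cover all but 1. So r2c9=1.
Step 18. [r3c8∈{5}] r3c8 has the single candidate 5 ⇒ r3c8=5.
Step 19. [r4c2∈{6}] only 6 remains possible at r4c2 ⇒ r4c2=6.
Step 20. [r8c7∈{2}] nothing but 2 survives at r8c7. So r8c7=2.
Step 21. [r8c6∈{9}] r8c6 has the single candidate 9. So r8c6=9.
Step 22. [r7c3∈{2}] r7c3's peers cover all but 2 ⇒ r7c3=2.
Step 23. [r9c3∈{8}] r9c3's peers cover all but 8 ⇒ r9c3=8.
Step 24. [r2c2∈{5}] r2c2's peers cover all but 5. So r2c2=5.
Step 25. [r8c8∈{8}] only 8 remains possible at r8c8, so r8c8=8.
Step 26. [r1c7∈{7}] r1c7 has the single candidate 7 ⇒ r1c7=7.
Step 27. [r6c8∈{3}] r6c8's peers cover all but 3 ⇒ r6c8=3.
Step 28. [r3c5∈{8}] nothing but 8 survives at r3c5. So r3c5=8.
Step 29. [r9c9∈{6}] nothing but 6 survives at r9c9, so r9c9=6.
Step 30. [r6c5∈{1}] only 1 remains possible at r6c5. So r6c5=1.
Step 31. [r6c3∈{5}] r6c3 has the single candidate 5 ⇒ r6c3=5.
Step 32. [r7c1∈{1}] r7c1's peers cover all but 1 ⇒ r7c1=1.
Step 33. [r4c4∈{8}] nothing but 8 survives at r4c4. So r4c4=8.
Step 34. [r7c4∈{5}] r7c4's peers cover all but 5, so r7c4=5.
Step 35. [r1c9∈{3}] r1c9 is down to just 3 ⇒ r1c9=3.

Answer: 8 2 9 6 5 1 7 4 3 / 4 5 3 9 7 2 8 6 1 / 6 1 7 3 8 4 9 5 2 / 7 6 4 8 9 3 1 2 5 / 2 3 1 7 4 5 6 9 8 / 9 8 5 2 1 6 4 3 7 / 1 4 2 5 6 8 3 7 9 / 5 7 6 1 3 9 2 8 4 / 3 9 8 4 2 7 5 1 6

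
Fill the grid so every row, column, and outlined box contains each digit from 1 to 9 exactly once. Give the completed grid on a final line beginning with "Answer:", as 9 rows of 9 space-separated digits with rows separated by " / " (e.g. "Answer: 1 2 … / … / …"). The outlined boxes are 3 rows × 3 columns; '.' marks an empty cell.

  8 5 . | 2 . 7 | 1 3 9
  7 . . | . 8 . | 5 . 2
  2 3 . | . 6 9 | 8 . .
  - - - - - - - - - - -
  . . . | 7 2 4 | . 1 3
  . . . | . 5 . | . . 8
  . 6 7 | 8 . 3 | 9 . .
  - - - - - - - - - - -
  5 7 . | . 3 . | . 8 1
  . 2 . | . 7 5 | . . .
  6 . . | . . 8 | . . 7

Step 1. [r5c4∈{1,6,9}] r5c4 is the only open cell in box 5 admitting 9, so r5c4=9.
Step 2. [r7c3∈{4,9}] 9 has one home in row 7: r7c3 ⇒ r7c3=9.
Step 3. [r3c9∈{4}] r3c9's peers cover all but 4, so r3c9=4.
Step 4. [r3c3∈{1}] only 1 remains possible at r3c3 ⇒ r3c3=1.
Step 5. [r6c8∈{2,4,5}] across row 6, 2 lands solely at r6c8 ⇒ r6c8=2.
Step 6. [r6c1∈{1,4}] across row 6, 4 lands solely at r6c1, so r6c1=4.
Step 7. [r4c7∈{6}] r4c7's peers cover all but 6. So r4c7=6.
Step 8. [r5c2∈{1}] r5c2 is down to just 1. So r5c2=1.
Step 9. [r9c2∈{4}] nothing but 4 survives at r9c2 ⇒ r9c2=4.
Step 10. [r9c3∈{3}] nothing but 3 survives at r9c3 ⇒ r9c3=3.
Step 11. [r8c8∈{4,6,9}] in row 8, 9 fits only at r8c8 ⇒ r8c8=9.
Step 12. [r9c4∈{1}] r9c4 has the single candidate 1 ⇒ r9c4=1.
Step 13. [r4c2∈{8,9}] across col 2, 8 lands solely at r4c2 ⇒ r4c2=8.
Step 14. [r5c8∈{4,7}] across col 8, 4 lands solely at r5c8. So r5c8=4.
Step 15. [r1c3∈{4,6}] r1c3 is the only open cell in row 1 admitting 6 ⇒ r1c3=6.
Step 16. [r7c6∈{2,6}] r7c6 is the only open cell in col 6 admitting 2, so r7c6=2.
Step 17. [r7c4∈{4,6}] 6 has one home in row 7: r7c4. So r7c4=6.
Step 18. [r8c4∈{4}] r8c4 is down to just 4. So r8c4=4.
Step 19. [r5c7∈{7}] only 7 remains possible at r5c7, so r5c7=7.
Step 20. [r5c1∈{3}] r5c1's peers cover all but 3, so r5c1=3.
Step 21. [r5c6∈{6}] only 6 remains possible at r5c6 ⇒ r5c6=6.
Step 22. [r8c9∈{6}] nothing but 6 survives at r8c9. So r8c9=6.
Step 23. [r2c8∈{6}] r2c8's peers cover all but 6, so r2c8=6.
Step 24. [r2c4∈{3}] r2c4 is down to just 3, so r2c4=3.
Step 25. [r6c5∈{1}] only 1 remains possible at r6c5, so r6c5=1.
Step 26. [r8c1∈{1}] r8c1 is down to just 1, so r8c1=1.
Step 27. [r2c3∈{4}] r2c3 has the single candidate 4. So r2c3=4.
Step 28. [r8c3∈{8}] r8c3 has the single candidate 8. So r8c3=8.
Step 29. [r9c7∈{2}] only 2 remains possible at r9c7. So r9c7=2.
Step 30. [r4c3∈{5}] r4c3's peers cover all but 5 ⇒ r4c3=5.
Step 31. [r9c5∈{9}] r9c5 has the single candidate 9. So r9c5=9.
Step 32. [r4c1∈{9}] r4c1 has the single candidate 9. So r4c1=9.
Step 33. [r9c8∈{5}] only 5 remains possible at r9c8, so r9c8=5.
Step 34. [r2c2∈{9}] only 9 remains possible at r2c2, so r2c2=9.
Step 35. [r7c7∈{4}] r7c7 has the single candidate 4. So r7c7=4.
Step 36. [r6c9∈{5}] only 5 remains possible at r6c9. So r6c9=5.
Step 37. [r3c8∈{7}] nothing but 7 survives at r3c8. So r3c8=7.
Step 38. [r8c7∈{3}] nothing but 3 survives at r8c7, so r8c7=3.
Step 39. [r1c5∈{4}] r1c5 has the single candidate 4 ⇒ r1c5=4.
Step 40. [r3c4∈{5}] only 5 remains possible at r3c4, so r3c4=5.
Step 41. [r5c3∈{2}] only 2 remains possible at r5c3 ⇒ r5c3=2.
Step 42. [r2c6∈{1}] r2c6's peers cover all but 1, so r2c6=1.

Answer: 8 5 6 2 4 7 1 3 9 / 7 9 4 3 8 1 5 6 2 / 2 3 1 5 6 9 8 7 4 / 9 8 5 7 2 4 6 1 3 / 3 1 2 9 5 6 7 4 8 / 4 6 7 8 1 3 9 2 5 / 5 7 9 6 3 2 4 8 1 / 1 2 8 4 7 5 3 9 6 / 6 4 3 1 9 8 2 5 7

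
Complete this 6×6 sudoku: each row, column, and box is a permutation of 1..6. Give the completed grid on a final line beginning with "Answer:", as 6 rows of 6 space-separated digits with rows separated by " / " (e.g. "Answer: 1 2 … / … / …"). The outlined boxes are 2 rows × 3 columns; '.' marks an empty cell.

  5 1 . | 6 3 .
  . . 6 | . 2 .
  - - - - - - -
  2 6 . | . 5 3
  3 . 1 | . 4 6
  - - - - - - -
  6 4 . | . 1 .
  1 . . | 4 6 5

Step 1. [r6c2∈{2,3}] r6c2 is the only open cell in col 2 admitting 2. So r6c2=2.
Step 2. [r2c1∈{4}] r2c1 is down to just 4. So r2c1=4.
Step 3. [r5c4∈{2,3}] col 4 places 3 nowhere but r5c4 ⇒ r5c4=3.
Step 4. [r2c6∈{1}] r2c6 is down to just 1. So r2c6=1.
Step 5. [r5c3∈{5}] r5c3 has the single candidate 5 ⇒ r5c3=5.
Step 6. [r3c3∈{4}] r3c3 is down to just 4 ⇒ r3c3=4.
Step 7. [r3c4∈{1}] r3c4's peers cover all but 1. So r3c4=1.
Step 8. [r2c4∈{5}] only 5 remains possible at r2c4, so r2c4=5.
Step 9. [r1c3∈{2}] nothing but 2 survives at r1c3 ⇒ r1c3=2.
Step 10. [r5c6∈{2}] r5c6 is down to just 2, so r5c6=2.
Step 11. [r1c6∈{4}] nothing but 4 survives at r1c6 ⇒ r1c6=4.
Step 12. [r4c4∈{2}] only 2 remains possible at r4c4 ⇒ r4c4=2.
Step 13. [r4c2∈{5}] only 5 remains possible at r4c2 ⇒ r4c2=5.
Step 14. [r2c2∈{3}] nothing but 3 survives at r2c2 ⇒ r2c2=3.
Step 15. [r6c3∈{3}] nothing but 3 survives at r6c3 ⇒ r6c3=3.

Answer: 5 1 2 6 3 4 / 4 3 6 5 2 1 / 2 6 4 1 5 3 / 3 5 1 2 4 6 / 6 4 5 3 1 2 / 1 2 3 4 6 5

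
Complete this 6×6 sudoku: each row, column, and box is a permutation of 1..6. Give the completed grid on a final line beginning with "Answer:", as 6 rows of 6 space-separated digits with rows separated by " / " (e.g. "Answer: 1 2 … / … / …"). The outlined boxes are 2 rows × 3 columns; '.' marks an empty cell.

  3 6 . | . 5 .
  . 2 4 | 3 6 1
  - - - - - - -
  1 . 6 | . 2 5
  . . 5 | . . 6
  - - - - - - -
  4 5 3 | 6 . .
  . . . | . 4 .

Step 1. [r6c3∈{1,2}] 2 has one home in col 3: r6c3, so r6c3=2.
Step 2. [r3c4∈{4}] only 4 remains possible at r3c4. So r3c4=4.
Step 3. [r4c5∈{1,3}] across col 5, 3 lands solely at r4c5 ⇒ r4c5=3.
Step 4. [r5c6∈{2}] nothing but 2 survives at r5c6 ⇒ r5c6=2.
Step 5. [r6c2∈{1}] only 1 remains possible at r6c2. So r6c2=1.
Step 6. [r4c4∈{1}] nothing but 1 survives at r4c4, so r4c4=1.
Step 7. [r4c2∈{4}] r4c2's peers cover all but 4 ⇒ r4c2=4.
Step 8. [r1c4∈{2}] nothing but 2 survives at r1c4. So r1c4=2.
Step 9. [r4c1∈{2}] r4c1 is down to just 2, so r4c1=2.
Step 10. [r1c6∈{4}] r1c6's peers cover all but 4, so r1c6=4.
Step 11. [r2c1∈{5}] r2c1 has the single candidate 5. So r2c1=5.
Step 12. [r1c3∈{1}] r1c3 has the single candidate 1 ⇒ r1c3=1.
Step 13. [r6c6∈{3}] r6c6's peers cover all but 3, so r6c6=3.
Step 14. [r6c4∈{5}] r6c4 has the single candidate 5 ⇒ r6c4=5.
Step 15. [r6c1∈{6}] only 6 remains possible at r6c1, so r6c1=6.
Step 16. [r5c5∈{1}] r5c5's peers cover all but 1 ⇒ r5c5=1.
Step 17. [r3c2∈{3}] r3c2's peers cover all but 3, so r3c2=3.

Answer: 3 6 1 2 5 4 / 5 2 4 3 6 1 / 1 3 6 4 2 5 / 2 4 5 1 3 6 / 4 5 3 6 1 2 / 6 1 2 5 4 3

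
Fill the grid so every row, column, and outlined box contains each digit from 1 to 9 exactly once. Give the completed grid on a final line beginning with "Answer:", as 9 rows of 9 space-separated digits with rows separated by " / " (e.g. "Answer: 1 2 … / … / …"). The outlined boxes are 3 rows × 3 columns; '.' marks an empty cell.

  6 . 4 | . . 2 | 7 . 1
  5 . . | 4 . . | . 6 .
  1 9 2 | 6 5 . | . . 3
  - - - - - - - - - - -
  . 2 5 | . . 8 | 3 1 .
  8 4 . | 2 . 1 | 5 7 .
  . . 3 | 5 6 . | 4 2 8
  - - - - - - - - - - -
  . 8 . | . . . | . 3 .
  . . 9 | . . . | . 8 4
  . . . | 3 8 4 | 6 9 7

Step 1. [r8c2∈{1,3,5,6,7}] 6 has one home in col 2: r8c2, so r8c2=6.
Step 2. [r3c6∈{7}] r3c6's peers cover all but 7. So r3c6=7.
Step 3. [r6c6∈{9}] only 9 remains possible at r6c6. So r6c6=9.
Step 4. [r6c1∈{7}] only 7 remains possible at r6c1 ⇒ r6c1=7.
Step 5. [r7c3∈{1,7}] 7 has one home in box 7: r7c3, so r7c3=7.
Step 6. [r2c5∈{1,3,9}] in row 2, 1 fits only at r2c5 ⇒ r2c5=1.
Step 7. [r5c9∈{6,9}] across row 5, 9 lands solely at r5c9 ⇒ r5c9=9.
Step 8. [r2c6∈{3}] r2c6's peers cover all but 3. So r2c6=3.
Step 9. [r4c4∈{7}] r4c4 is down to just 7. So r4c4=7.
Step 10. [r8c4∈{1}] nothing but 1 survives at r8c4, so r8c4=1.
Step 11. [r8c7∈{2}] r8c7 has the single candidate 2. So r8c7=2.
Step 12. [r7c5∈{2,9}] across col 5, 2 lands solely at r7c5 ⇒ r7c5=2.
Step 13. [r7c6∈{5,6}] r7c6 is the only open cell in row 7 admitting 6. So r7c6=6.
Step 14. [r2c7∈{8,9}] across row 2, 9 lands solely at r2c7, so r2c7=9.
Step 15. [r7c4∈{9}] only 9 remains possible at r7c4 ⇒ r7c4=9.
Step 16. [r6c2∈{1}] r6c2's peers cover all but 1. So r6c2=1.
Step 17. [r8c6∈{5}] only 5 remains possible at r8c6 ⇒ r8c6=5.
Step 18. [r4c1∈{9}] r4c1 has the single candidate 9, so r4c1=9.
Step 19. [r9c1∈{2}] r9c1's peers cover all but 2 ⇒ r9c1=2.
Step 20. [r8c5∈{7}] nothing but 7 survives at r8c5, so r8c5=7.
Step 21. [r8c1∈{3}] only 3 remains possible at r8c1, so r8c1=3.
Step 22. [r1c4∈{8}] r1c4 is down to just 8. So r1c4=8.
Step 23. [r7c1∈{4}] only 4 remains possible at r7c1, so r7c1=4.
Step 24. [r1c5∈{9}] r1c5 has the single candidate 9. So r1c5=9.
Step 25. [r2c2∈{7}] only 7 remains possible at r2c2. So r2c2=7.
Step 26. [r3c7∈{8}] r3c7's peers cover all but 8 ⇒ r3c7=8.
Step 27. [r5c3∈{6}] r5c3 is down to just 6. So r5c3=6.
Step 28. [r4c5∈{4}] only 4 remains possible at r4c5, so r4c5=4.
Step 29. [r3c8∈{4}] only 4 remains possible at r3c8, so r3c8=4.
Step 30. [r9c3∈{1}] r9c3's peers cover all but 1. So r9c3=1.
Step 31. [r2c9∈{2}] nothing but 2 survives at r2c9, so r2c9=2.
Step 32. [r9c2∈{5}] only 5 remains possible at r9c2. So r9c2=5.
Step 33. [r5c5∈{3}] r5c5's peers cover all but 3 ⇒ r5c5=3.
Step 34. [r7c7∈{1}] r7c7 has the single candidate 1, so r7c7=1.
Step 35. [r7c9∈{5}] r7c9's peers cover all but 5. So r7c9=5.
Step 36. [r2c3∈{8}] r2c3's peers cover all but 8. So r2c3=8.
Step 37. [r1c8∈{5}] r1c8 has the single candidate 5, so r1c8=5.
Step 38. [r4c9∈{6}] only 6 remains possible at r4c9, so r4c9=6.
Step 39. [r1c2∈{3}] r1c2 has the single candidate 3, so r1c2=3.

Answer: 6 3 4 8 9 2 7 5 1 / 5 7 8 4 1 3 9 6 2 / 1 9 2 6 5 7 8 4 3 / 9 2 5 7 4 8 3 1 6 / 8 4 6 2 3 1 5 7 9 / 7 1 3 5 6 9 4 2 8 / 4 8 7 9 2 6 1 3 5 / 3 6 9 1 7 5 2 8 4 / 2 5 1 3 8 4 6 9 7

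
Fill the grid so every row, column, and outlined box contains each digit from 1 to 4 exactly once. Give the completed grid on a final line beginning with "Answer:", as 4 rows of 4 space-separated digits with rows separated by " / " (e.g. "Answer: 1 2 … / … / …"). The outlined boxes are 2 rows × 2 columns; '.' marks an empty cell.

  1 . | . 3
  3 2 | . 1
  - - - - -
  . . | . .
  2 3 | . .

Step 1. [r4c4∈{4}] r4c4's peers cover all but 4, so r4c4=4.
Step 2. [r3c3∈{1,2,3}] across row 3, 3 lands solely at r3c3, so r3c3=3.
Step 3. [r1c2∈{4}] r1c2's peers cover all but 4, so r1c2=4.
Step 4. [r4c3∈{1}] only 1 remains possible at r4c3 ⇒ r4c3=1.
Step 5. [r2c3∈{4}] only 4 remains possible at r2c3, so r2c3=4.
Step 6. [r3c4∈{2}] r3c4's peers cover all but 2 ⇒ r3c4=2.
Step 7. [r3c2∈{1}] r3c2 is down to just 1 ⇒ r3c2=1.
Step 8. [r1c3∈{2}] r1c3 has the single candidate 2. So r1c3=2.
Step 9. [r3c1∈{4}] r3c1 has the single candidate 4. So r3c1=4.

Answer: 1 4 2 3 / 3 2 4 1 / 4 1 3 2 / 2 3 1 4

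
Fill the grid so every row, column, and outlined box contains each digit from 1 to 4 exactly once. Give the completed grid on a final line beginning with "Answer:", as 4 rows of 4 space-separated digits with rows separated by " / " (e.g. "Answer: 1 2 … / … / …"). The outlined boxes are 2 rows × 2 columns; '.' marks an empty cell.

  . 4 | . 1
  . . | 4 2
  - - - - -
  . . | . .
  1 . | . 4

Step 1. [r3c4∈{3}] nothing but 3 survives at r3c4, so r3c4=3.
Step 2. [r3c2∈{2}] r3c2 is down to just 2. So r3c2=2.
Step 3. [r2c1∈{3}] only 3 remains possible at r2c1, so r2c1=3.
Step 4. [r1c3∈{3}] r1c3 is down to just 3 ⇒ r1c3=3.
Step 5. [r1c1∈{2}] r1c1's peers cover all but 2, so r1c1=2.
Step 6. [r2c2∈{1}] only 1 remains possible at r2c2. So r2c2=1.
Step 7. [r3c3∈{1}] only 1 remains possible at r3c3 ⇒ r3c3=1.
Step 8. [r4c3∈{2}] r4c3 has the single candidate 2 ⇒ r4c3=2.
Step 9. [r3c1∈{4}] r3c1 is down to just 4, so r3c1=4.
Step 10. [r4c2∈{3}] r4c2 is down to just 3 ⇒ r4c2=3.

Answer: 2 4 3 1 / 3 1 4 2 / 4 2 1 3 / 1 3 2 4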